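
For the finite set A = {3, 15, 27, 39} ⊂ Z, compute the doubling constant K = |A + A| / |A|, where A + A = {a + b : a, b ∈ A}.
K = |A + A| / |A| = 7/4

Enumerate A + A = {a + b : a, b ∈ A}. With |A| = 4, there are |A|^2 = 16 ordered sum pairs; collecting distinct values, A + A = {6, 18, 30, 42, 54, 66, 78}, so |A + A| = 7. Thus K = 7/4. Here |A + A| = 2|A| − 1 = 7, the minimum possible — so K = 7/4 is minimal, which holds iff A is an arithmetic progression.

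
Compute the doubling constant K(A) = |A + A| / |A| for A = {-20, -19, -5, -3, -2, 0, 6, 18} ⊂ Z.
K = |A + A| / |A| = 33/8

Enumerate A + A = {a + b : a, b ∈ A}. With |A| = 8, there are |A|^2 = 64 ordered sum pairs; collecting distinct values, A + A = {-40, -39, -38, -25, -24, -23, -22, -21, -20, -19, -14, -13, -10, -8, -7, -6, -5, -4, -3, -2, -1, 0, 1, 3, 4, 6, 12, 13, 15, 16, 18, 24, 36}, so |A + A| = 33. Thus K = 33/8. For comparison, the minimum possible |A + A| over all 8-element sets is 2·8 − 1 = 15 (so min K = 15/8), attained only by arithmetic progressions.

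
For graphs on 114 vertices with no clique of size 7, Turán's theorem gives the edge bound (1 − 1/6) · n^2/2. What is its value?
Turán density bound = (5/6) · 114^2/2 = 5415

Turán's theorem: ex(n, K_{r+1}) is achieved by the complete r-partite Turán graph T(n, r) with parts as balanced as possible, and is at most (1 − 1/r) · n^2/2. For r = 6, n = 114: the density bound is (5/6) · 12996/2 = 5415. Since 6 ∣ 114, the Turán graph T(114, 6) has parts of equal size 19, and its edge count e(T(114, 6)) = 5415 attains the density bound exactly.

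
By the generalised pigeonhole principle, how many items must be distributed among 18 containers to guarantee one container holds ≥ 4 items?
n = (4 − 1)·18 + 1 = 55

By the generalised pigeonhole principle, to guarantee some box contains ≥ r objects we need more than (r − 1) · k objects total. Threshold: n = (r − 1) · k + 1. With r = 4 and k = 18: n = 3 · 18 + 1 = 54 + 1 = 55. For n = 54 = 3 · 18, we can put exactly 3 objects in every box, avoiding 4 in any single one — so 55 is tight.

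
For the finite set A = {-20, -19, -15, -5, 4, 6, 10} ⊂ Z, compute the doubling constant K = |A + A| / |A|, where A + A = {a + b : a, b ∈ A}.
K = |A + A| / |A| = 26/7

Enumerate A + A = {a + b : a, b ∈ A}. With |A| = 7, there are |A|^2 = 49 ordered sum pairs; collecting distinct values, A + A = {-40, -39, -38, -35, -34, -30, -25, -24, -20, -16, -15, -14, -13, -11, -10, -9, -5, -1, 1, 5, 8, 10, 12, 14, 16, 20}, so |A + A| = 26. Thus K = 26/7. For comparison, the minimum possible |A + A| over all 7-element sets is 2·7 − 1 = 13 (so min K = 13/7), attained only by arithmetic progressions.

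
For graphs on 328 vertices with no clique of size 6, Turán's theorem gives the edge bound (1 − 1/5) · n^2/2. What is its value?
Turán density bound = (4/5) · 328^2/2 = 215168/5 ≈ 43033.6

Turán's theorem: ex(n, K_{r+1}) is achieved by the complete r-partite Turán graph T(n, r) with parts as balanced as possible, and is at most (1 − 1/r) · n^2/2. For r = 5, n = 328: the density bound is (4/5) · 107584/2 = 215168/5 ≈ 43033.6. The integer-valued extremum is e(T(328, 5)) = 43033, which is strictly less than the density bound 215168/5 since 5 ∤ 328 (the parts of T(328, 5) cannot all be equal).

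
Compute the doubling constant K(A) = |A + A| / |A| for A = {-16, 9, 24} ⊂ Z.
K = |A + A| / |A| = 6/3 = 2

Enumerate A + A = {a + b : a, b ∈ A}. With |A| = 3, there are |A|^2 = 9 ordered sum pairs; collecting distinct values, A + A = {-32, -7, 8, 18, 33, 48}, so |A + A| = 6. Thus K = 6/3 = 2. For comparison, the minimum possible |A + A| over all 3-element sets is 2·3 − 1 = 5 (so min K = 5/3), attained only by arithmetic progressions.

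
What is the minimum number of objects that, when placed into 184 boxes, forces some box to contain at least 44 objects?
n = (44 − 1)·184 + 1 = 7913

By the generalised pigeonhole principle, to guarantee some box contains ≥ r objects we need more than (r − 1) · k objects total. Threshold: n = (r − 1) · k + 1. With r = 44 and k = 184: n = 43 · 184 + 1 = 7912 + 1 = 7913. For n = 7912 = 43 · 184, we can put exactly 43 objects in every box, avoiding 44 in any single one — so 7913 is tight.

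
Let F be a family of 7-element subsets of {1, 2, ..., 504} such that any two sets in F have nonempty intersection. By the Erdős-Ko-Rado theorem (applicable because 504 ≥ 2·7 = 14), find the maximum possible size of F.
max |F| = C(503, 6) = 21831160591675

Erdős-Ko-Rado (1961): when n ≥ 2k, max |F| = C(n−1, k−1). The bound is attained by the star {A : i ∈ A} for any fixed i ∈ [n]. Here C(504−1, 7−1) = C(503, 6) = 21831160591675.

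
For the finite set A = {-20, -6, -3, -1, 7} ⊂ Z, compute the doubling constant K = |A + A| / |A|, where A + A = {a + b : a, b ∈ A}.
K = |A + A| / |A| = 15/5 = 3

Enumerate A + A = {a + b : a, b ∈ A}. With |A| = 5, there are |A|^2 = 25 ordered sum pairs; collecting distinct values, A + A = {-40, -26, -23, -21, -13, -12, -9, -7, -6, -4, -2, 1, 4, 6, 14}, so |A + A| = 15. Thus K = 15/5 = 3. For comparison, the minimum possible |A + A| over all 5-element sets is 2·5 − 1 = 9 (so min K = 9/5), attained only by arithmetic progressions.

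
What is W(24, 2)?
W(24, 2) = 24 + 1 = 25

A 2-term AP is any pair of integers, so a monochromatic 2-AP exists iff some colour is used at least twice. With 24 colours, the colouring i ↦ i on {1, ..., 24} uses each colour once, avoiding any monochromatic pair, so W(24, 2) > 24. For {1, ..., 25}, pigeonhole forces two integers of the same colour, which form a monochromatic 2-AP. Hence W(24, 2) = 25.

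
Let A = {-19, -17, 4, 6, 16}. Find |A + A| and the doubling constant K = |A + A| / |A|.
K = |A + A| / |A| = 14/5

Enumerate A + A = {a + b : a, b ∈ A}. With |A| = 5, there are |A|^2 = 25 ordered sum pairs; collecting distinct values, A + A = {-38, -36, -34, -15, -13, -11, -3, -1, 8, 10, 12, 20, 22, 32}, so |A + A| = 14. Thus K = 14/5. For comparison, the minimum possible |A + A| over all 5-element sets is 2·5 − 1 = 9 (so min K = 9/5), attained only by arithmetic progressions.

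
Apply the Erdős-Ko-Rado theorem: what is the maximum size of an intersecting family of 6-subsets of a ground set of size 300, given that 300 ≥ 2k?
max |F| = C(299, 5) = 19256456934

Erdős-Ko-Rado (1961): when n ≥ 2k, max |F| = C(n−1, k−1). The bound is attained by the star {A : i ∈ A} for any fixed i ∈ [n]. Here C(300−1, 6−1) = C(299, 5) = 19256456934.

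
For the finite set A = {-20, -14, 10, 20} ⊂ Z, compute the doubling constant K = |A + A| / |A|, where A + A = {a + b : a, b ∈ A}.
K = |A + A| / |A| = 10/4 = 5/2

Enumerate A + A = {a + b : a, b ∈ A}. With |A| = 4, there are |A|^2 = 16 ordered sum pairs; collecting distinct values, A + A = {-40, -34, -28, -10, -4, 0, 6, 20, 30, 40}, so |A + A| = 10. Thus K = 10/4 = 5/2. For comparison, the minimum possible |A + A| over all 4-element sets is 2·4 − 1 = 7 (so min K = 7/4), attained only by arithmetic progressions.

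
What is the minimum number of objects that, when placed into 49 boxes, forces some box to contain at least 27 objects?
n = (27 − 1)·49 + 1 = 1275

By the generalised pigeonhole principle, to guarantee some box contains ≥ r objects we need more than (r − 1) · k objects total. Threshold: n = (r − 1) · k + 1. With r = 27 and k = 49: n = 26 · 49 + 1 = 1274 + 1 = 1275. For n = 1274 = 26 · 49, we can put exactly 26 objects in every box, avoiding 27 in any single one — so 1275 is tight.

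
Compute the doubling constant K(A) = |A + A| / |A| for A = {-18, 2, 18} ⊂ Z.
K = |A + A| / |A| = 6/3 = 2

Enumerate A + A = {a + b : a, b ∈ A}. With |A| = 3, there are |A|^2 = 9 ordered sum pairs; collecting distinct values, A + A = {-36, -16, 0, 4, 20, 36}, so |A + A| = 6. Thus K = 6/3 = 2. For comparison, the minimum possible |A + A| over all 3-element sets is 2·3 − 1 = 5 (so min K = 5/3), attained only by arithmetic progressions.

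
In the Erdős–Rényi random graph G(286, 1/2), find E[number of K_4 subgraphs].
E[# K_4] = C(286, 4) · (1/2)^C(4, 2) = 272963405 / 2^6 = 4265053.203125

For each 4-subset S of vertices (there are C(286, 4) = 272963405 such S), let X_S = 1 if S induces a K_4 (all C(4, 2) = 6 edges present). Then P(X_S = 1) = (1/2)^6 = 1/64. By linearity of expectation, E[# K_4] = C(286, 4) · (1/2)^6 = 272963405 / 64 = 4265053.203125.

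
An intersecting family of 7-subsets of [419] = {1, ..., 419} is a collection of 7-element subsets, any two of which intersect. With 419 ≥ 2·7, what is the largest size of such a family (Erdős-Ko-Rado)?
max |F| = C(418, 6) = 7146142307304

Erdős-Ko-Rado (1961): when n ≥ 2k, max |F| = C(n−1, k−1). The bound is attained by the star {A : i ∈ A} for any fixed i ∈ [n]. Here C(419−1, 7−1) = C(418, 6) = 7146142307304.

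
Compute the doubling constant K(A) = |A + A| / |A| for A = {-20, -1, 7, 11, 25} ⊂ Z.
K = |A + A| / |A| = 15/5 = 3

Enumerate A + A = {a + b : a, b ∈ A}. With |A| = 5, there are |A|^2 = 25 ordered sum pairs; collecting distinct values, A + A = {-40, -21, -13, -9, -2, 5, 6, 10, 14, 18, 22, 24, 32, 36, 50}, so |A + A| = 15. Thus K = 15/5 = 3. For comparison, the minimum possible |A + A| over all 5-element sets is 2·5 − 1 = 9 (so min K = 9/5), attained only by arithmetic progressions.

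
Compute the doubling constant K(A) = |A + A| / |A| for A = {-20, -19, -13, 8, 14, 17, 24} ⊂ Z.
K = |A + A| / |A| = 26/7

Enumerate A + A = {a + b : a, b ∈ A}. With |A| = 7, there are |A|^2 = 49 ordered sum pairs; collecting distinct values, A + A = {-40, -39, -38, -33, -32, -26, -12, -11, -6, -5, -3, -2, 1, 4, 5, 11, 16, 22, 25, 28, 31, 32, 34, 38, 41, 48}, so |A + A| = 26. Thus K = 26/7. For comparison, the minimum possible |A + A| over all 7-element sets is 2·7 − 1 = 13 (so min K = 13/7), attained only by arithmetic progressions.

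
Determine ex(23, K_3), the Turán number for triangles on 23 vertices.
ex(23, K_3) = ⌊23^2/4⌋ = 132

Mantel (1907): a triangle-free graph on n vertices has at most ⌊n^2/4⌋ edges, with equality for the complete bipartite graph K_{⌊n/2⌋, ⌈n/2⌉}. For n = 23: ⌊23^2/4⌋ = ⌊529/4⌋ = 132. The extremal graph is K_{11, 12}, which has 11·12 = 132 edges.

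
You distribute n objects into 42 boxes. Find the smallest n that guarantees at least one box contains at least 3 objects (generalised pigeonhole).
n = (3 − 1)·42 + 1 = 85

By the generalised pigeonhole principle, to guarantee some box contains ≥ r objects we need more than (r − 1) · k objects total. Threshold: n = (r − 1) · k + 1. With r = 3 and k = 42: n = 2 · 42 + 1 = 84 + 1 = 85. For n = 84 = 2 · 42, we can put exactly 2 objects in every box, avoiding 3 in any single one — so 85 is tight.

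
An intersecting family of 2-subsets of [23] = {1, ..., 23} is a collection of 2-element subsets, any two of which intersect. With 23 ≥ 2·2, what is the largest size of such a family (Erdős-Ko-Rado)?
max |F| = C(22, 1) = 22

The Erdős-Ko-Rado theorem states: for n ≥ 2k, an intersecting family of k-subsets of an n-element set has size at most C(n − 1, k − 1), with equality for 'star' families {A ⊆ [n] : |A| = k, i ∈ A} (fix an element i). For n = 23, k = 2: C(22, 1) = 22.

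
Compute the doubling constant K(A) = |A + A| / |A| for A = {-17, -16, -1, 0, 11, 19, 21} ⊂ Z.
K = |A + A| / |A| = 27/7

Enumerate A + A = {a + b : a, b ∈ A}. With |A| = 7, there are |A|^2 = 49 ordered sum pairs; collecting distinct values, A + A = {-34, -33, -32, -18, -17, -16, -6, -5, -2, -1, 0, 2, 3, 4, 5, 10, 11, 18, 19, 20, 21, 22, 30, 32, 38, 40, 42}, so |A + A| = 27. Thus K = 27/7. For comparison, the minimum possible |A + A| over all 7-element sets is 2·7 − 1 = 13 (so min K = 13/7), attained only by arithmetic progressions.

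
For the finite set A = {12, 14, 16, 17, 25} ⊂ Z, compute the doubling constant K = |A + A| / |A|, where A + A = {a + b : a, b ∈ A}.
K = |A + A| / |A| = 14/5

Enumerate A + A = {a + b : a, b ∈ A}. With |A| = 5, there are |A|^2 = 25 ordered sum pairs; collecting distinct values, A + A = {24, 26, 28, 29, 30, 31, 32, 33, 34, 37, 39, 41, 42, 50}, so |A + A| = 14. Thus K = 14/5. For comparison, the minimum possible |A + A| over all 5-element sets is 2·5 − 1 = 9 (so min K = 9/5), attained only by arithmetic progressions.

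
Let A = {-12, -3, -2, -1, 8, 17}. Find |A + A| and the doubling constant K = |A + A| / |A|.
K = |A + A| / |A| = 17/6

Enumerate A + A = {a + b : a, b ∈ A}. With |A| = 6, there are |A|^2 = 36 ordered sum pairs; collecting distinct values, A + A = {-24, -15, -14, -13, -6, -5, -4, -3, -2, 5, 6, 7, 14, 15, 16, 25, 34}, so |A + A| = 17. Thus K = 17/6. For comparison, the minimum possible |A + A| over all 6-element sets is 2·6 − 1 = 11 (so min K = 11/6), attained only by arithmetic progressions.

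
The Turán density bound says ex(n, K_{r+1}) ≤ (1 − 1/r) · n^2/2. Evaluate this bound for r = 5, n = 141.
Turán density bound = (4/5) · 141^2/2 = 39762/5 ≈ 7952.4

Turán's theorem: ex(n, K_{r+1}) is achieved by the complete r-partite Turán graph T(n, r) with parts as balanced as possible, and is at most (1 − 1/r) · n^2/2. For r = 5, n = 141: the density bound is (4/5) · 19881/2 = 39762/5 ≈ 7952.4. The integer-valued extremum is e(T(141, 5)) = 7952, which is strictly less than the density bound 39762/5 since 5 ∤ 141 (the parts of T(141, 5) cannot all be equal).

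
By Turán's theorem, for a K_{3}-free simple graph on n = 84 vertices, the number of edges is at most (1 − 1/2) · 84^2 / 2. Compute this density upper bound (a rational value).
Turán density bound = (1/2) · 84^2/2 = 1764

Turán's theorem: ex(n, K_{r+1}) is achieved by the complete r-partite Turán graph T(n, r) with parts as balanced as possible, and is at most (1 − 1/r) · n^2/2. For r = 2, n = 84: the density bound is (1/2) · 7056/2 = 1764. Since 2 ∣ 84, the Turán graph T(84, 2) has parts of equal size 42, and its edge count e(T(84, 2)) = 1764 attains the density bound exactly.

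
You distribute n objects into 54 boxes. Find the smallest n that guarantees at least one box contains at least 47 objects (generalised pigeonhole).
n = (47 − 1)·54 + 1 = 2485

By the generalised pigeonhole principle, to guarantee some box contains ≥ r objects we need more than (r − 1) · k objects total. Threshold: n = (r − 1) · k + 1. With r = 47 and k = 54: n = 46 · 54 + 1 = 2484 + 1 = 2485. For n = 2484 = 46 · 54, we can put exactly 46 objects in every box, avoiding 47 in any single one — so 2485 is tight.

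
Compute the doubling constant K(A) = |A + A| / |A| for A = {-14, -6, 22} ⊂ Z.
K = |A + A| / |A| = 6/3 = 2

Enumerate A + A = {a + b : a, b ∈ A}. With |A| = 3, there are |A|^2 = 9 ordered sum pairs; collecting distinct values, A + A = {-28, -20, -12, 8, 16, 44}, so |A + A| = 6. Thus K = 6/3 = 2. For comparison, the minimum possible |A + A| over all 3-element sets is 2·3 − 1 = 5 (so min K = 5/3), attained only by arithmetic progressions.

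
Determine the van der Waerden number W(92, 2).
W(92, 2) = 92 + 1 = 93

A 2-term AP is any pair of integers, so a monochromatic 2-AP exists iff some colour is used at least twice. With 92 colours, the colouring i ↦ i on {1, ..., 92} uses each colour once, avoiding any monochromatic pair, so W(92, 2) > 92. For {1, ..., 93}, pigeonhole forces two integers of the same colour, which form a monochromatic 2-AP. Hence W(92, 2) = 93.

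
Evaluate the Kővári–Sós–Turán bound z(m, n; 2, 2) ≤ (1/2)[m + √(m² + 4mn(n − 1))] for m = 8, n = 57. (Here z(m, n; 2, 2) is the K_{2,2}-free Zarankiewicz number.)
z(8, 57; 2, 2) ≤ (1/2)[8 + √(8² + 4·8·57·56)] = (1/2)[8 + √102208] = 163.8499

Kővári–Sós–Turán: let r_1, ..., r_8 be the row sums and z = Σ r_i the total number of 1s. Each pair of columns can share at most one row with both entries 1 (else a 2×2 all-ones block appears), so Σ_i C(r_i, 2) ≤ C(57, 2) = 1596. By convexity Σ_i C(r_i, 2) ≥ 8·C(z/8, 2) = z(z − 8)/(2·8), giving z² − 8z − 8·57·56 ≤ 0 and hence z ≤ (1/2)[8 + √(64 + 4·25536)] = (1/2)[8 + √102208] ≈ (1/2)(8 + 319.6999) = 163.8499.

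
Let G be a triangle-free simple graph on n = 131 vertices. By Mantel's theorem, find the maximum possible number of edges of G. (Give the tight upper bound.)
ex(131, K_3) = ⌊131^2/4⌋ = 4290

Mantel (1907): a triangle-free graph on n vertices has at most ⌊n^2/4⌋ edges, with equality for the complete bipartite graph K_{⌊n/2⌋, ⌈n/2⌉}. For n = 131: ⌊131^2/4⌋ = ⌊17161/4⌋ = 4290. The extremal graph is K_{65, 66}, which has 65·66 = 4290 edges.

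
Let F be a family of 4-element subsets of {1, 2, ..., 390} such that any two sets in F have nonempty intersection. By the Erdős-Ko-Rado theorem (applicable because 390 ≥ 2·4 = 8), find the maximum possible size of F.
max |F| = C(389, 3) = 9735114

Erdős-Ko-Rado (1961): when n ≥ 2k, max |F| = C(n−1, k−1). The bound is attained by the star {A : i ∈ A} for any fixed i ∈ [n]. Here C(390−1, 4−1) = C(389, 3) = 9735114.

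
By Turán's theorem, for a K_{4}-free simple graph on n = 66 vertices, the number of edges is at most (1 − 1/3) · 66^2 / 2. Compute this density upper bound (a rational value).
Turán density bound = (2/3) · 66^2/2 = 1452

Turán's theorem: ex(n, K_{r+1}) is achieved by the complete r-partite Turán graph T(n, r) with parts as balanced as possible, and is at most (1 − 1/r) · n^2/2. For r = 3, n = 66: the density bound is (2/3) · 4356/2 = 1452. Since 3 ∣ 66, the Turán graph T(66, 3) has parts of equal size 22, and its edge count e(T(66, 3)) = 1452 attains the density bound exactly.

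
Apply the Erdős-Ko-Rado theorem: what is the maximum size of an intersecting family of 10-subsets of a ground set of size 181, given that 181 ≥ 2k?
max |F| = C(180, 9) = 446098010817800

The Erdős-Ko-Rado theorem states: for n ≥ 2k, an intersecting family of k-subsets of an n-element set has size at most C(n − 1, k − 1), with equality for 'star' families {A ⊆ [n] : |A| = k, i ∈ A} (fix an element i). For n = 181, k = 10: C(180, 9) = 446098010817800.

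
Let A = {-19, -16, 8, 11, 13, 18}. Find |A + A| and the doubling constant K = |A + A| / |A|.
K = |A + A| / |A| = 19/6

Enumerate A + A = {a + b : a, b ∈ A}. With |A| = 6, there are |A|^2 = 36 ordered sum pairs; collecting distinct values, A + A = {-38, -35, -32, -11, -8, -6, -5, -3, -1, 2, 16, 19, 21, 22, 24, 26, 29, 31, 36}, so |A + A| = 19. Thus K = 19/6. For comparison, the minimum possible |A + A| over all 6-element sets is 2·6 − 1 = 11 (so min K = 11/6), attained only by arithmetic progressions.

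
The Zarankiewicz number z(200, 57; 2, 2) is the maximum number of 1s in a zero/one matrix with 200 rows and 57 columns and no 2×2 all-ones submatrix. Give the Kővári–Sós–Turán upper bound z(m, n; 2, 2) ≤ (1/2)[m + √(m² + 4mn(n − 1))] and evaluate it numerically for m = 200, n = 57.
z(200, 57; 2, 2) ≤ (1/2)[200 + √(200² + 4·200·57·56)] = (1/2)[200 + √2593600] = 905.2329

Kővári–Sós–Turán: let r_1, ..., r_200 be the row sums and z = Σ r_i the total number of 1s. Each pair of columns can share at most one row with both entries 1 (else a 2×2 all-ones block appears), so Σ_i C(r_i, 2) ≤ C(57, 2) = 1596. By convexity Σ_i C(r_i, 2) ≥ 200·C(z/200, 2) = z(z − 200)/(2·200), giving z² − 200z − 200·57·56 ≤ 0 and hence z ≤ (1/2)[200 + √(40000 + 4·638400)] = (1/2)[200 + √2593600] ≈ (1/2)(200 + 1610.4658) = 905.2329.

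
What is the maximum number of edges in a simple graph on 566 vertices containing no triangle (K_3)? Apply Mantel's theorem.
ex(566, K_3) = ⌊566^2/4⌋ = 80089

Mantel (1907): a triangle-free graph on n vertices has at most ⌊n^2/4⌋ edges, with equality for the complete bipartite graph K_{⌊n/2⌋, ⌈n/2⌉}. For n = 566: ⌊566^2/4⌋ = ⌊320356/4⌋ = 80089. The extremal graph is K_{283, 283}, which has 283·283 = 80089 edges.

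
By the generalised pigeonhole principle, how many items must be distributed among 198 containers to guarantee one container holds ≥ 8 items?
n = (8 − 1)·198 + 1 = 1387

By the generalised pigeonhole principle, to guarantee some box contains ≥ r objects we need more than (r − 1) · k objects total. Threshold: n = (r − 1) · k + 1. With r = 8 and k = 198: n = 7 · 198 + 1 = 1386 + 1 = 1387. For n = 1386 = 7 · 198, we can put exactly 7 objects in every box, avoiding 8 in any single one — so 1387 is tight.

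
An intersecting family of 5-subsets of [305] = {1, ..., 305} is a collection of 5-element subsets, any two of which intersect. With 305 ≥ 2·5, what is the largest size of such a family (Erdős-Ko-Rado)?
max |F| = C(304, 4) = 348881876

Erdős-Ko-Rado (1961): when n ≥ 2k, max |F| = C(n−1, k−1). The bound is attained by the star {A : i ∈ A} for any fixed i ∈ [n]. Here C(305−1, 5−1) = C(304, 4) = 348881876.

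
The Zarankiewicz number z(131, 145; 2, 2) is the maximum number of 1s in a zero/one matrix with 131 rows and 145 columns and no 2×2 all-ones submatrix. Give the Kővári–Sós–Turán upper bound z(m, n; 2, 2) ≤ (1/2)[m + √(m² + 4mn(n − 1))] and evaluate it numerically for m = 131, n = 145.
z(131, 145; 2, 2) ≤ (1/2)[131 + √(131² + 4·131·145·144)] = (1/2)[131 + √10958281] = 1720.6647

Kővári–Sós–Turán: let r_1, ..., r_131 be the row sums and z = Σ r_i the total number of 1s. Each pair of columns can share at most one row with both entries 1 (else a 2×2 all-ones block appears), so Σ_i C(r_i, 2) ≤ C(145, 2) = 10440. By convexity Σ_i C(r_i, 2) ≥ 131·C(z/131, 2) = z(z − 131)/(2·131), giving z² − 131z − 131·145·144 ≤ 0 and hence z ≤ (1/2)[131 + √(17161 + 4·2735280)] = (1/2)[131 + √10958281] ≈ (1/2)(131 + 3310.3294) = 1720.6647.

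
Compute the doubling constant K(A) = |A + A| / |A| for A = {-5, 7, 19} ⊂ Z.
K = |A + A| / |A| = 5/3

Enumerate A + A = {a + b : a, b ∈ A}. With |A| = 3, there are |A|^2 = 9 ordered sum pairs; collecting distinct values, A + A = {-10, 2, 14, 26, 38}, so |A + A| = 5. Thus K = 5/3. Here |A + A| = 2|A| − 1 = 5, the minimum possible — so K = 5/3 is minimal, which holds iff A is an arithmetic progression.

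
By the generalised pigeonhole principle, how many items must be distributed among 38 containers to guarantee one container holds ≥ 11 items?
n = (11 − 1)·38 + 1 = 381

By the generalised pigeonhole principle, to guarantee some box contains ≥ r objects we need more than (r − 1) · k objects total. Threshold: n = (r − 1) · k + 1. With r = 11 and k = 38: n = 10 · 38 + 1 = 380 + 1 = 381. For n = 380 = 10 · 38, we can put exactly 10 objects in every box, avoiding 11 in any single one — so 381 is tight.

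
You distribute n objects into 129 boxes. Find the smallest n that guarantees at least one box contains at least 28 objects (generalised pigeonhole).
n = (28 − 1)·129 + 1 = 3484

By the generalised pigeonhole principle, to guarantee some box contains ≥ r objects we need more than (r − 1) · k objects total. Threshold: n = (r − 1) · k + 1. With r = 28 and k = 129: n = 27 · 129 + 1 = 3483 + 1 = 3484. For n = 3483 = 27 · 129, we can put exactly 27 objects in every box, avoiding 28 in any single one — so 3484 is tight.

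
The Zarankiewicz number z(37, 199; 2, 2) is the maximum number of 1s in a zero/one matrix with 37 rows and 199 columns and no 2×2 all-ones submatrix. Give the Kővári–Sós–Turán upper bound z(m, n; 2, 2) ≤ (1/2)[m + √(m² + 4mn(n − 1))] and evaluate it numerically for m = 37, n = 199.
z(37, 199; 2, 2) ≤ (1/2)[37 + √(37² + 4·37·199·198)] = (1/2)[37 + √5832865] = 1226.0663

Kővári–Sós–Turán: let r_1, ..., r_37 be the row sums and z = Σ r_i the total number of 1s. Each pair of columns can share at most one row with both entries 1 (else a 2×2 all-ones block appears), so Σ_i C(r_i, 2) ≤ C(199, 2) = 19701. By convexity Σ_i C(r_i, 2) ≥ 37·C(z/37, 2) = z(z − 37)/(2·37), giving z² − 37z − 37·199·198 ≤ 0 and hence z ≤ (1/2)[37 + √(1369 + 4·1457874)] = (1/2)[37 + √5832865] ≈ (1/2)(37 + 2415.1325) = 1226.0663.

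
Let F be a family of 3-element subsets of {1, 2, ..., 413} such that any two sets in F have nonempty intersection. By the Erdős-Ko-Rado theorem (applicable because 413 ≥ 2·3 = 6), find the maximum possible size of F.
max |F| = C(412, 2) = 84666

The Erdős-Ko-Rado theorem states: for n ≥ 2k, an intersecting family of k-subsets of an n-element set has size at most C(n − 1, k − 1), with equality for 'star' families {A ⊆ [n] : |A| = k, i ∈ A} (fix an element i). For n = 413, k = 3: C(412, 2) = 84666.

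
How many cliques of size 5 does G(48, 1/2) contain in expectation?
E[# K_5] = C(48, 5) · (1/2)^C(5, 2) = 1712304 / 2^10 = 107019/64 = 1672.171875

For each 5-subset S of vertices (there are C(48, 5) = 1712304 such S), let X_S = 1 if S induces a K_5 (all C(5, 2) = 10 edges present). Then P(X_S = 1) = (1/2)^10 = 1/1024. By linearity of expectation, E[# K_5] = C(48, 5) · (1/2)^10 = 1712304 / 1024 = 107019/64 = 1672.171875.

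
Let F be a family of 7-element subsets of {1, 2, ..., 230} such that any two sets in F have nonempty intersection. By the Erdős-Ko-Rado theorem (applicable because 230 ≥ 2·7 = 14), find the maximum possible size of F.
max |F| = C(229, 6) = 187500601680

Erdős-Ko-Rado (1961): when n ≥ 2k, max |F| = C(n−1, k−1). The bound is attained by the star {A : i ∈ A} for any fixed i ∈ [n]. Here C(230−1, 7−1) = C(229, 6) = 187500601680.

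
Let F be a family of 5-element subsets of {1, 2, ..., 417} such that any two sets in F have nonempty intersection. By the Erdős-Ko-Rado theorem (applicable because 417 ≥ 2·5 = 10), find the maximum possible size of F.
max |F| = C(416, 4) = 1229930520

Erdős-Ko-Rado (1961): when n ≥ 2k, max |F| = C(n−1, k−1). The bound is attained by the star {A : i ∈ A} for any fixed i ∈ [n]. Here C(417−1, 5−1) = C(416, 4) = 1229930520.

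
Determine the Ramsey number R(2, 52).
R(2, 52) = 52

R(2, k) = k for all k ≥ 2: in a 2-colouring of K_k, either some edge is red (a red K_2) or all edges are blue (a blue K_k). And K_{51} coloured all-blue has no blue K_52, so R(2, 52) > 51. Hence R(2, 52) = 52.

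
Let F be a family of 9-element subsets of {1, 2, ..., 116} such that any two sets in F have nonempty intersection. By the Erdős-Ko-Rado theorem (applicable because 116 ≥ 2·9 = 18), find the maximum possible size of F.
max |F| = C(115, 8) = 591486111810

Erdős-Ko-Rado (1961): when n ≥ 2k, max |F| = C(n−1, k−1). The bound is attained by the star {A : i ∈ A} for any fixed i ∈ [n]. Here C(116−1, 9−1) = C(115, 8) = 591486111810.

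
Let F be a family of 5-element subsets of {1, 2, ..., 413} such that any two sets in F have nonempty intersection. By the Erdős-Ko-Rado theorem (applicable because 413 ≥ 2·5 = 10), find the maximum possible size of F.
max |F| = C(412, 4) = 1183136795

Erdős-Ko-Rado (1961): when n ≥ 2k, max |F| = C(n−1, k−1). The bound is attained by the star {A : i ∈ A} for any fixed i ∈ [n]. Here C(413−1, 5−1) = C(412, 4) = 1183136795.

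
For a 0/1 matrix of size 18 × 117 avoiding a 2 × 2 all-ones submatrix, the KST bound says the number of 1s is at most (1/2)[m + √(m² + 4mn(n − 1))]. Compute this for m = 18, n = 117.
z(18, 117; 2, 2) ≤ (1/2)[18 + √(18² + 4·18·117·116)] = (1/2)[18 + √977508] = 503.345

Kővári–Sós–Turán: let r_1, ..., r_18 be the row sums and z = Σ r_i the total number of 1s. Each pair of columns can share at most one row with both entries 1 (else a 2×2 all-ones block appears), so Σ_i C(r_i, 2) ≤ C(117, 2) = 6786. By convexity Σ_i C(r_i, 2) ≥ 18·C(z/18, 2) = z(z − 18)/(2·18), giving z² − 18z − 18·117·116 ≤ 0 and hence z ≤ (1/2)[18 + √(324 + 4·244296)] = (1/2)[18 + √977508] ≈ (1/2)(18 + 988.69) = 503.345.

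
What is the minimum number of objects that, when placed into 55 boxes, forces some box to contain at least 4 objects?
n = (4 − 1)·55 + 1 = 166

By the generalised pigeonhole principle, to guarantee some box contains ≥ r objects we need more than (r − 1) · k objects total. Threshold: n = (r − 1) · k + 1. With r = 4 and k = 55: n = 3 · 55 + 1 = 165 + 1 = 166. For n = 165 = 3 · 55, we can put exactly 3 objects in every box, avoiding 4 in any single one — so 166 is tight.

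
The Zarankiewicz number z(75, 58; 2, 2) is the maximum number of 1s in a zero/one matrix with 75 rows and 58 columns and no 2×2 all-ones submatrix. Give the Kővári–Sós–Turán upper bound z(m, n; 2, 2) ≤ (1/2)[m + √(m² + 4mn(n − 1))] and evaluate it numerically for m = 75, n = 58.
z(75, 58; 2, 2) ≤ (1/2)[75 + √(75² + 4·75·58·57)] = (1/2)[75 + √997425] = 536.8558

Kővári–Sós–Turán: let r_1, ..., r_75 be the row sums and z = Σ r_i the total number of 1s. Each pair of columns can share at most one row with both entries 1 (else a 2×2 all-ones block appears), so Σ_i C(r_i, 2) ≤ C(58, 2) = 1653. By convexity Σ_i C(r_i, 2) ≥ 75·C(z/75, 2) = z(z − 75)/(2·75), giving z² − 75z − 75·58·57 ≤ 0 and hence z ≤ (1/2)[75 + √(5625 + 4·247950)] = (1/2)[75 + √997425] ≈ (1/2)(75 + 998.7117) = 536.8558.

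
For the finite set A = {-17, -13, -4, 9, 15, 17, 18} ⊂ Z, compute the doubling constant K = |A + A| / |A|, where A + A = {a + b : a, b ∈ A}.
K = |A + A| / |A| = 26/7

Enumerate A + A = {a + b : a, b ∈ A}. With |A| = 7, there are |A|^2 = 49 ordered sum pairs; collecting distinct values, A + A = {-34, -30, -26, -21, -17, -8, -4, -2, 0, 1, 2, 4, 5, 11, 13, 14, 18, 24, 26, 27, 30, 32, 33, 34, 35, 36}, so |A + A| = 26. Thus K = 26/7. For comparison, the minimum possible |A + A| over all 7-element sets is 2·7 − 1 = 13 (so min K = 13/7), attained only by arithmetic progressions.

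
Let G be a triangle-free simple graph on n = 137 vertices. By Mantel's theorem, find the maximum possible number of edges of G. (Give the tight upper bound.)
ex(137, K_3) = ⌊137^2/4⌋ = 4692

Mantel (1907): a triangle-free graph on n vertices has at most ⌊n^2/4⌋ edges, with equality for the complete bipartite graph K_{⌊n/2⌋, ⌈n/2⌉}. For n = 137: ⌊137^2/4⌋ = ⌊18769/4⌋ = 4692. The extremal graph is K_{68, 69}, which has 68·69 = 4692 edges.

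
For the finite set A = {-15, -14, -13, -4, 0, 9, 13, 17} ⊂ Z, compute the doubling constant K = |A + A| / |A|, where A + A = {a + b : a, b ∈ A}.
K = |A + A| / |A| = 30/8 = 15/4

Enumerate A + A = {a + b : a, b ∈ A}. With |A| = 8, there are |A|^2 = 64 ordered sum pairs; collecting distinct values, A + A = {-30, -29, -28, -27, -26, -19, -18, -17, -15, -14, -13, -8, -6, -5, -4, -2, -1, 0, 2, 3, 4, 5, 9, 13, 17, 18, 22, 26, 30, 34}, so |A + A| = 30. Thus K = 30/8 = 15/4. For comparison, the minimum possible |A + A| over all 8-element sets is 2·8 − 1 = 15 (so min K = 15/8), attained only by arithmetic progressions.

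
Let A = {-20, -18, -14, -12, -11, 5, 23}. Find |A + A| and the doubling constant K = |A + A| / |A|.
K = |A + A| / |A| = 27/7

Enumerate A + A = {a + b : a, b ∈ A}. With |A| = 7, there are |A|^2 = 49 ordered sum pairs; collecting distinct values, A + A = {-40, -38, -36, -34, -32, -31, -30, -29, -28, -26, -25, -24, -23, -22, -15, -13, -9, -7, -6, 3, 5, 9, 10, 11, 12, 28, 46}, so |A + A| = 27. Thus K = 27/7. For comparison, the minimum possible |A + A| over all 7-element sets is 2·7 − 1 = 13 (so min K = 13/7), attained only by arithmetic progressions.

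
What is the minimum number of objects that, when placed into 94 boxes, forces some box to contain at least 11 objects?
n = (11 − 1)·94 + 1 = 941

By the generalised pigeonhole principle, to guarantee some box contains ≥ r objects we need more than (r − 1) · k objects total. Threshold: n = (r − 1) · k + 1. With r = 11 and k = 94: n = 10 · 94 + 1 = 940 + 1 = 941. For n = 940 = 10 · 94, we can put exactly 10 objects in every box, avoiding 11 in any single one — so 941 is tight.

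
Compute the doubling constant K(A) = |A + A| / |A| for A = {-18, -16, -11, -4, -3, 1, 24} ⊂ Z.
K = |A + A| / |A| = 26/7

Enumerate A + A = {a + b : a, b ∈ A}. With |A| = 7, there are |A|^2 = 49 ordered sum pairs; collecting distinct values, A + A = {-36, -34, -32, -29, -27, -22, -21, -20, -19, -17, -15, -14, -10, -8, -7, -6, -3, -2, 2, 6, 8, 13, 20, 21, 25, 48}, so |A + A| = 26. Thus K = 26/7. For comparison, the minimum possible |A + A| over all 7-element sets is 2·7 − 1 = 13 (so min K = 13/7), attained only by arithmetic progressions.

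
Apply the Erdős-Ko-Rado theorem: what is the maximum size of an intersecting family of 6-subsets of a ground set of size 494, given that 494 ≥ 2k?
max |F| = C(493, 5) = 237802933263

The Erdős-Ko-Rado theorem states: for n ≥ 2k, an intersecting family of k-subsets of an n-element set has size at most C(n − 1, k − 1), with equality for 'star' families {A ⊆ [n] : |A| = k, i ∈ A} (fix an element i). For n = 494, k = 6: C(493, 5) = 237802933263.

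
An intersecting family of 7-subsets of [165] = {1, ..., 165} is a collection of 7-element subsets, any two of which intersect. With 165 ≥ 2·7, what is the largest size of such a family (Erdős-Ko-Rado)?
max |F| = C(164, 6) = 24635248848

The Erdős-Ko-Rado theorem states: for n ≥ 2k, an intersecting family of k-subsets of an n-element set has size at most C(n − 1, k − 1), with equality for 'star' families {A ⊆ [n] : |A| = k, i ∈ A} (fix an element i). For n = 165, k = 7: C(164, 6) = 24635248848.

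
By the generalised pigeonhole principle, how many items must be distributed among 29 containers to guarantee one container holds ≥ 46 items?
n = (46 − 1)·29 + 1 = 1306

By the generalised pigeonhole principle, to guarantee some box contains ≥ r objects we need more than (r − 1) · k objects total. Threshold: n = (r − 1) · k + 1. With r = 46 and k = 29: n = 45 · 29 + 1 = 1305 + 1 = 1306. For n = 1305 = 45 · 29, we can put exactly 45 objects in every box, avoiding 46 in any single one — so 1306 is tight.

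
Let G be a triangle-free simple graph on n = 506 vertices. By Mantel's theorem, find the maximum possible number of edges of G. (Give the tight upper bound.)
ex(506, K_3) = ⌊506^2/4⌋ = 64009

Mantel (1907): a triangle-free graph on n vertices has at most ⌊n^2/4⌋ edges, with equality for the complete bipartite graph K_{⌊n/2⌋, ⌈n/2⌉}. For n = 506: ⌊506^2/4⌋ = ⌊256036/4⌋ = 64009. The extremal graph is K_{253, 253}, which has 253·253 = 64009 edges.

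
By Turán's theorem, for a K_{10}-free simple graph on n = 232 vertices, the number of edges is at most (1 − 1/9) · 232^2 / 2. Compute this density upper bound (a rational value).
Turán density bound = (8/9) · 232^2/2 = 215296/9 ≈ 23921.7778

Turán's theorem: ex(n, K_{r+1}) is achieved by the complete r-partite Turán graph T(n, r) with parts as balanced as possible, and is at most (1 − 1/r) · n^2/2. For r = 9, n = 232: the density bound is (8/9) · 53824/2 = 215296/9 ≈ 23921.7778. The integer-valued extremum is e(T(232, 9)) = 23921, which is strictly less than the density bound 215296/9 since 9 ∤ 232 (the parts of T(232, 9) cannot all be equal).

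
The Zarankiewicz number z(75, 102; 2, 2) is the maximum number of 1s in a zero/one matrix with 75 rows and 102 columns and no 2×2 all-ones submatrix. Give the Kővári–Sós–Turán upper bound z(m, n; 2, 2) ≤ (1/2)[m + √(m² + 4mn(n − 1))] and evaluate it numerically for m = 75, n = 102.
z(75, 102; 2, 2) ≤ (1/2)[75 + √(75² + 4·75·102·101)] = (1/2)[75 + √3096225] = 917.3047

Kővári–Sós–Turán: let r_1, ..., r_75 be the row sums and z = Σ r_i the total number of 1s. Each pair of columns can share at most one row with both entries 1 (else a 2×2 all-ones block appears), so Σ_i C(r_i, 2) ≤ C(102, 2) = 5151. By convexity Σ_i C(r_i, 2) ≥ 75·C(z/75, 2) = z(z − 75)/(2·75), giving z² − 75z − 75·102·101 ≤ 0 and hence z ≤ (1/2)[75 + √(5625 + 4·772650)] = (1/2)[75 + √3096225] ≈ (1/2)(75 + 1759.6093) = 917.3047.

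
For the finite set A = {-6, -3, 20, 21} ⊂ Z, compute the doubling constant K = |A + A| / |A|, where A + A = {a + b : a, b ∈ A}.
K = |A + A| / |A| = 10/4 = 5/2

Enumerate A + A = {a + b : a, b ∈ A}. With |A| = 4, there are |A|^2 = 16 ordered sum pairs; collecting distinct values, A + A = {-12, -9, -6, 14, 15, 17, 18, 40, 41, 42}, so |A + A| = 10. Thus K = 10/4 = 5/2. For comparison, the minimum possible |A + A| over all 4-element sets is 2·4 − 1 = 7 (so min K = 7/4), attained only by arithmetic progressions.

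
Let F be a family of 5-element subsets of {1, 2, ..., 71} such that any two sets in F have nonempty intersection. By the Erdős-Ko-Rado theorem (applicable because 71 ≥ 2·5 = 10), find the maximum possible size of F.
max |F| = C(70, 4) = 916895

Erdős-Ko-Rado (1961): when n ≥ 2k, max |F| = C(n−1, k−1). The bound is attained by the star {A : i ∈ A} for any fixed i ∈ [n]. Here C(71−1, 5−1) = C(70, 4) = 916895.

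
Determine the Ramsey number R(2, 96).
R(2, 96) = 96

R(2, k) = k for all k ≥ 2: in a 2-colouring of K_k, either some edge is red (a red K_2) or all edges are blue (a blue K_k). And K_{95} coloured all-blue has no blue K_96, so R(2, 96) > 95. Hence R(2, 96) = 96.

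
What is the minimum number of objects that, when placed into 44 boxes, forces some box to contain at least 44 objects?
n = (44 − 1)·44 + 1 = 1893

By the generalised pigeonhole principle, to guarantee some box contains ≥ r objects we need more than (r − 1) · k objects total. Threshold: n = (r − 1) · k + 1. With r = 44 and k = 44: n = 43 · 44 + 1 = 1892 + 1 = 1893. For n = 1892 = 43 · 44, we can put exactly 43 objects in every box, avoiding 44 in any single one — so 1893 is tight.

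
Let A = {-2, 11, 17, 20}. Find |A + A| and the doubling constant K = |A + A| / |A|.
K = |A + A| / |A| = 10/4 = 5/2

Enumerate A + A = {a + b : a, b ∈ A}. With |A| = 4, there are |A|^2 = 16 ordered sum pairs; collecting distinct values, A + A = {-4, 9, 15, 18, 22, 28, 31, 34, 37, 40}, so |A + A| = 10. Thus K = 10/4 = 5/2. For comparison, the minimum possible |A + A| over all 4-element sets is 2·4 − 1 = 7 (so min K = 7/4), attained only by arithmetic progressions.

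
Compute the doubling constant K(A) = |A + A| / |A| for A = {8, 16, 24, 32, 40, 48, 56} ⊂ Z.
K = |A + A| / |A| = 13/7

Enumerate A + A = {a + b : a, b ∈ A}. With |A| = 7, there are |A|^2 = 49 ordered sum pairs; collecting distinct values, A + A = {16, 24, 32, 40, 48, 56, 64, 72, 80, 88, 96, 104, 112}, so |A + A| = 13. Thus K = 13/7. Here |A + A| = 2|A| − 1 = 13, the minimum possible — so K = 13/7 is minimal, which holds iff A is an arithmetic progression.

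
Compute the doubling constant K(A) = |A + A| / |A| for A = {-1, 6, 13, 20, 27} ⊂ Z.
K = |A + A| / |A| = 9/5

Enumerate A + A = {a + b : a, b ∈ A}. With |A| = 5, there are |A|^2 = 25 ordered sum pairs; collecting distinct values, A + A = {-2, 5, 12, 19, 26, 33, 40, 47, 54}, so |A + A| = 9. Thus K = 9/5. Here |A + A| = 2|A| − 1 = 9, the minimum possible — so K = 9/5 is minimal, which holds iff A is an arithmetic progression.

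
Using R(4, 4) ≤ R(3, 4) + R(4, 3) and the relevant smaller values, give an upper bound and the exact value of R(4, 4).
R(4, 4) ≤ R(3, 4) + R(4, 3) = 9 + 9 = 18; exact value R(4, 4) = 18.

The Erdős–Szekeres recurrence R(r, s) ≤ R(r−1, s) + R(r, s−1) applied to (r, s) = (4, 4) gives
  R(4, 4) ≤ R(3, 4) + R(4, 3) = 9 + 9 = 18.
(Recall R(2, k) = k and R is symmetric.) Here the recurrence bound is tight: a matching lower-bound construction on K_{17} shows R(4, 4) > 17, so R(4, 4) = 18 exactly.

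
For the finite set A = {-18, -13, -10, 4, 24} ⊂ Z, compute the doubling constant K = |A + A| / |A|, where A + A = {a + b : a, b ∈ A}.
K = |A + A| / |A| = 15/5 = 3

Enumerate A + A = {a + b : a, b ∈ A}. With |A| = 5, there are |A|^2 = 25 ordered sum pairs; collecting distinct values, A + A = {-36, -31, -28, -26, -23, -20, -14, -9, -6, 6, 8, 11, 14, 28, 48}, so |A + A| = 15. Thus K = 15/5 = 3. For comparison, the minimum possible |A + A| over all 5-element sets is 2·5 − 1 = 9 (so min K = 9/5), attained only by arithmetic progressions.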